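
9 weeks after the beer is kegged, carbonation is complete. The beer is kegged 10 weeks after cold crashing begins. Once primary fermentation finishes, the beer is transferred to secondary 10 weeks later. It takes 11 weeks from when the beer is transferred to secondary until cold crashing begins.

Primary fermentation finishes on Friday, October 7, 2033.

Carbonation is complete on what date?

Primary fermentation finishes: Oct 7, 2033.
The beer is transferred to secondary: Oct 7, 2033 + 10 weeks = Dec 16, 2033.
Cold crashing begins: Dec 16, 2033 + 11 weeks = Mar 3, 2034.
The beer is kegged: Mar 3, 2034 + 10 weeks = May 12, 2034.
Carbonation is complete: May 12, 2034 + 9 weeks = Jul 14, 2034.

Friday, July 14, 2034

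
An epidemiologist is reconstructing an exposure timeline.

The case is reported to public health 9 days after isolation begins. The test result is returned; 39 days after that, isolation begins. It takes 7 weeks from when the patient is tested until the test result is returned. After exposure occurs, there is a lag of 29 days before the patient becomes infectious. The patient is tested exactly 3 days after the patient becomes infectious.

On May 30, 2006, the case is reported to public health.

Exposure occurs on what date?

January 21, 2006

The case is reported to public health: May 30, 2006.
Isolation begins: May 30, 2006 − 9 days = May 21, 2006.
The test result is returned: May 21, 2006 − 39 days = Apr 12, 2006.
The patient is tested: Apr 12, 2006 − 7 weeks = Feb 22, 2006.
The patient becomes infectious: Feb 22, 2006 − 3 days = Feb 19, 2006.
Exposure occurs: Feb 19, 2006 − 29 days = Jan 21, 2006.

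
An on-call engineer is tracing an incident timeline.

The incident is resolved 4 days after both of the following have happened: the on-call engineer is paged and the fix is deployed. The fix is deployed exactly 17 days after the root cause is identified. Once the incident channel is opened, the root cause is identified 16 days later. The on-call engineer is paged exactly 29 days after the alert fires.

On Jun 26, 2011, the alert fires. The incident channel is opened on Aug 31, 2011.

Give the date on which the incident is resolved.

The alert fires: Jun 26, 2011.
The on-call engineer is paged: Jun 26, 2011 + 29 days = Jul 25, 2011.
The incident channel is opened: Aug 31, 2011.
The root cause is identified: Aug 31, 2011 + 16 days = Sep 16, 2011.
The fix is deployed: Sep 16, 2011 + 17 days = Oct 3, 2011.
Both prerequisites met — the on-call engineer is paged (Jul 25, 2011), the fix is deployed (Oct 3, 2011); the later is Oct 3, 2011.
The incident is resolved: Oct 3, 2011 + 4 days = Oct 7, 2011.

Oct 7, 2011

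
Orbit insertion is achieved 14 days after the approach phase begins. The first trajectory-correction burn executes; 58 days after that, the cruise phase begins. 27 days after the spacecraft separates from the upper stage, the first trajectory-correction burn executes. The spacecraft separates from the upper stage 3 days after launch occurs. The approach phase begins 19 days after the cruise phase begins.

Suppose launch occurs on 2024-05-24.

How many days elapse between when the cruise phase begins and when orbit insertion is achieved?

33 days

Causal path: the cruise phase begins → the approach phase begins → orbit insertion is achieved.
Total delay along the path: 19 + 14 = 33 days.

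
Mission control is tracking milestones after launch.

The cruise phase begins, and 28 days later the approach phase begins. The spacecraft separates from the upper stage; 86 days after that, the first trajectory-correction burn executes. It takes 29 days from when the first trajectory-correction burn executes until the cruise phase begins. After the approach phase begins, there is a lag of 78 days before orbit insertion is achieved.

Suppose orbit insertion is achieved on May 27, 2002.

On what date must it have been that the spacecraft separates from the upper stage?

Orbit insertion is achieved: May 27, 2002.
The approach phase begins: May 27, 2002 − 78 days = Mar 10, 2002.
The cruise phase begins: Mar 10, 2002 − 28 days = Feb 10, 2002.
The first trajectory-correction burn executes: Feb 10, 2002 − 29 days = Jan 12, 2002.
The spacecraft separates from the upper stage: Jan 12, 2002 − 86 days = Oct 18, 2001.

Oct 18, 2001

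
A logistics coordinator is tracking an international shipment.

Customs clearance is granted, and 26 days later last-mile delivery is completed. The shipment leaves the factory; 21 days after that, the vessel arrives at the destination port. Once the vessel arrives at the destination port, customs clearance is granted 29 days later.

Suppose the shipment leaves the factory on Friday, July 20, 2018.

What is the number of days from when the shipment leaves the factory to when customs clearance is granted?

Causal path: the shipment leaves the factory → the vessel arrives at the destination port → customs clearance is granted.
Total delay along the path: 21 + 29 = 50 days.

50 days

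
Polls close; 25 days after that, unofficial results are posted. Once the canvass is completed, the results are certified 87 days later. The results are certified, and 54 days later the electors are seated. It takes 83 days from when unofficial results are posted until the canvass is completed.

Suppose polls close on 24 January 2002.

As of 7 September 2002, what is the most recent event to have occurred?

The results are certified

Polls close: Jan 24, 2002.
Unofficial results are posted: Jan 24, 2002 + 25 days = Feb 18, 2002.
The canvass is completed: Feb 18, 2002 + 83 days = May 12, 2002.
The results are certified: May 12, 2002 + 87 days = Aug 7, 2002.
The electors are seated: Aug 7, 2002 + 54 days = Sep 30, 2002.
Sep 7, 2002 falls between when the results are certified (Aug 7, 2002) and when the electors are seated (Sep 30, 2002).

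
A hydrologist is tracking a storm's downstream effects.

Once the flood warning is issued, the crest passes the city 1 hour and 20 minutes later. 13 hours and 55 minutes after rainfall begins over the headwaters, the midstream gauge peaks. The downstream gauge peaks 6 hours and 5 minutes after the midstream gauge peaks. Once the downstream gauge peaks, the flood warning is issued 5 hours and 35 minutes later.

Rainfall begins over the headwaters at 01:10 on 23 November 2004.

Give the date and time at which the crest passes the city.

04:05 on 24 November 2004

Rainfall begins over the headwaters: 01:10 Nov 23, 2004.
The midstream gauge peaks: 01:10 Nov 23, 2004 + 13h55m = 15:05 Nov 23, 2004.
The downstream gauge peaks: 15:05 Nov 23, 2004 + 6h05m = 21:10 Nov 23, 2004.
The flood warning is issued: 21:10 Nov 23, 2004 + 5h35m = 02:45 Nov 24, 2004.
The crest passes the city: 02:45 Nov 24, 2004 + 1h20m = 04:05 Nov 24, 2004.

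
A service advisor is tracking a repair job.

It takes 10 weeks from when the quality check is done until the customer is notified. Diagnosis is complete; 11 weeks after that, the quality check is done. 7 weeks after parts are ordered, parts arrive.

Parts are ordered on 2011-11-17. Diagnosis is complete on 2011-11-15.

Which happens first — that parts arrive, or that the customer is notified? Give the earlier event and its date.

Parts are ordered: Nov 17, 2011.
Parts arrive: Nov 17, 2011 + 7 weeks = Jan 5, 2012.
Diagnosis is complete: Nov 15, 2011.
The quality check is done: Nov 15, 2011 + 11 weeks = Jan 31, 2012.
The customer is notified: Jan 31, 2012 + 10 weeks = Apr 10, 2012.
Comparing: parts arrive on Jan 5, 2012 vs the customer is notified on Apr 10, 2012. Earlier: parts arrive.

Parts arrive — 2012-01-05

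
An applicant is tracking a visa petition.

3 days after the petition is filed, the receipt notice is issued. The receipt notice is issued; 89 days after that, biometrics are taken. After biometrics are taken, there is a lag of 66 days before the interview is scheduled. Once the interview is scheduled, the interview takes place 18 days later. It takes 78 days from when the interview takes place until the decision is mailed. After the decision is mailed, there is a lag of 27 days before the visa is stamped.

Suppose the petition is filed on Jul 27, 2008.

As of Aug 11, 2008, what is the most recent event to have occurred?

The petition is filed: Jul 27, 2008.
The receipt notice is issued: Jul 27, 2008 + 3 days = Jul 30, 2008.
Biometrics are taken: Jul 30, 2008 + 89 days = Oct 27, 2008.
The interview is scheduled: Oct 27, 2008 + 66 days = Jan 1, 2009.
The interview takes place: Jan 1, 2009 + 18 days = Jan 19, 2009.
The decision is mailed: Jan 19, 2009 + 78 days = Apr 7, 2009.
The visa is stamped: Apr 7, 2009 + 27 days = May 4, 2009.
Aug 11, 2008 falls between when the receipt notice is issued (Jul 30, 2008) and when biometrics are taken (Oct 27, 2008).

The receipt notice is issued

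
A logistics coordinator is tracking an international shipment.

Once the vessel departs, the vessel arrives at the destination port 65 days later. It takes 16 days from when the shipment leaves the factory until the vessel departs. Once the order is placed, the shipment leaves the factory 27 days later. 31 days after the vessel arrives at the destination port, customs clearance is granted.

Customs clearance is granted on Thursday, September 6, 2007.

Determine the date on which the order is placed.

Customs clearance is granted: Sep 6, 2007.
The vessel arrives at the destination port: Sep 6, 2007 − 31 days = Aug 6, 2007.
The vessel departs: Aug 6, 2007 − 65 days = Jun 2, 2007.
The shipment leaves the factory: Jun 2, 2007 − 16 days = May 17, 2007.
The order is placed: May 17, 2007 − 27 days = Apr 20, 2007.

Friday, April 20, 2007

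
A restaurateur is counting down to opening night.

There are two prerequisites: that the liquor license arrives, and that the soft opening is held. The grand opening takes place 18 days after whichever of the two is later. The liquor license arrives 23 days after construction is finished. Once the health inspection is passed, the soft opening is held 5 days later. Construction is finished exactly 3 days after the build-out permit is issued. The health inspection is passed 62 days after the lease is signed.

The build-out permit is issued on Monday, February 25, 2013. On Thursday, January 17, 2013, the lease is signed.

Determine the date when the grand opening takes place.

The build-out permit is issued: Feb 25, 2013.
Construction is finished: Feb 25, 2013 + 3 days = Feb 28, 2013.
The liquor license arrives: Feb 28, 2013 + 23 days = Mar 23, 2013.
The lease is signed: Jan 17, 2013.
The health inspection is passed: Jan 17, 2013 + 62 days = Mar 20, 2013.
The soft opening is held: Mar 20, 2013 + 5 days = Mar 25, 2013.
Both prerequisites met — the liquor license arrives (Mar 23, 2013), the soft opening is held (Mar 25, 2013); the later is Mar 25, 2013.
The grand opening takes place: Mar 25, 2013 + 18 days = Apr 12, 2013.

Friday, April 12, 2013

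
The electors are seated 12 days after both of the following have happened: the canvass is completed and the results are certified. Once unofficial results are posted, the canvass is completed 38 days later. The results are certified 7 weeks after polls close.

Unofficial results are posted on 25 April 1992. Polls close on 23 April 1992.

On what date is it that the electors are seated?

23 June 1992

Unofficial results are posted: Apr 25, 1992.
The canvass is completed: Apr 25, 1992 + 38 days = Jun 2, 1992.
Polls close: Apr 23, 1992.
The results are certified: Apr 23, 1992 + 7 weeks = Jun 11, 1992.
Both prerequisites met — the canvass is completed (Jun 2, 1992), the results are certified (Jun 11, 1992); the later is Jun 11, 1992.
The electors are seated: Jun 11, 1992 + 12 days = Jun 23, 1992.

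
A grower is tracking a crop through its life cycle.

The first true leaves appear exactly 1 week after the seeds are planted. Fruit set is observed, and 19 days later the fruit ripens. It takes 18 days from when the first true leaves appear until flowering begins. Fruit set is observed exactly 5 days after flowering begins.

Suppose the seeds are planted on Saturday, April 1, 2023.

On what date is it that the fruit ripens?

Saturday, May 20, 2023

The seeds are planted: Apr 1, 2023.
The first true leaves appear: Apr 1, 2023 + 1 week = Apr 8, 2023.
Flowering begins: Apr 8, 2023 + 18 days = Apr 26, 2023.
Fruit set is observed: Apr 26, 2023 + 5 days = May 1, 2023.
The fruit ripens: May 1, 2023 + 19 days = May 20, 2023.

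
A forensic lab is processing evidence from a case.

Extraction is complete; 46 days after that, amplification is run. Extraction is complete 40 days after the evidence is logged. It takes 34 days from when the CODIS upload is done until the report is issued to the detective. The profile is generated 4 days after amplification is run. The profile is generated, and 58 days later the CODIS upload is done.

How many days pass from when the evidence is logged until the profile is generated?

90 days

Causal path: the evidence is logged → extraction is complete → amplification is run → the profile is generated.
Total delay along the path: 40 + 46 + 4 = 90 days.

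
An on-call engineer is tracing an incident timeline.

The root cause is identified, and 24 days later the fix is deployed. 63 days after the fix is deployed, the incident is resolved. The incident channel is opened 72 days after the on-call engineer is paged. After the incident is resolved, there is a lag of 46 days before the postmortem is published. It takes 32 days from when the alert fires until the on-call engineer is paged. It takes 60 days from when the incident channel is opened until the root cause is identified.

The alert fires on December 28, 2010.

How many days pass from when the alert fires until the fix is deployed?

188 days

Causal path: the alert fires → the on-call engineer is paged → the incident channel is opened → the root cause is identified → the fix is deployed.
Total delay along the path: 32 + 72 + 60 + 24 = 188 days.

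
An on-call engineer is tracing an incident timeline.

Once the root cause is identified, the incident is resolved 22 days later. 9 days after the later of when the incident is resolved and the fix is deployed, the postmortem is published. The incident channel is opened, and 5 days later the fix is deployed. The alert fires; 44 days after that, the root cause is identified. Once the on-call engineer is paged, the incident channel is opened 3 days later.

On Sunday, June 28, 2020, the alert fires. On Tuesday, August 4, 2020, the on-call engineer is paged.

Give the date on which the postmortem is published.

Friday, September 11, 2020

The alert fires: Jun 28, 2020.
The root cause is identified: Jun 28, 2020 + 44 days = Aug 11, 2020.
The incident is resolved: Aug 11, 2020 + 22 days = Sep 2, 2020.
The on-call engineer is paged: Aug 4, 2020.
The incident channel is opened: Aug 4, 2020 + 3 days = Aug 7, 2020.
The fix is deployed: Aug 7, 2020 + 5 days = Aug 12, 2020.
Both prerequisites met — the incident is resolved (Sep 2, 2020), the fix is deployed (Aug 12, 2020); the later is Sep 2, 2020.
The postmortem is published: Sep 2, 2020 + 9 days = Sep 11, 2020.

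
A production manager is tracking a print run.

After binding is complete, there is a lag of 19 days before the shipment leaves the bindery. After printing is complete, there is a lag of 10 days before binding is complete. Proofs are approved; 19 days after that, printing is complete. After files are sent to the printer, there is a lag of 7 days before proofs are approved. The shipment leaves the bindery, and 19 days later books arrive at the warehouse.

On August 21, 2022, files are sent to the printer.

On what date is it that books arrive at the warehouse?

November 3, 2022

Files are sent to the printer: Aug 21, 2022.
Proofs are approved: Aug 21, 2022 + 7 days = Aug 28, 2022.
Printing is complete: Aug 28, 2022 + 19 days = Sep 16, 2022.
Binding is complete: Sep 16, 2022 + 10 days = Sep 26, 2022.
The shipment leaves the bindery: Sep 26, 2022 + 19 days = Oct 15, 2022.
Books arrive at the warehouse: Oct 15, 2022 + 19 days = Nov 3, 2022.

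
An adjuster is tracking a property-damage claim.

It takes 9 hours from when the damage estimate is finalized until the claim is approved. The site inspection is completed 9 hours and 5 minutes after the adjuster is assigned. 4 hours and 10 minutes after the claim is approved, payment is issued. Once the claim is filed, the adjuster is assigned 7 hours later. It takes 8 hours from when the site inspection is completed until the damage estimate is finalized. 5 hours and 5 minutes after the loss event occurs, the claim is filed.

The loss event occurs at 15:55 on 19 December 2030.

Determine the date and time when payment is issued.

10:15 on 21 December 2030

The loss event occurs: 15:55 Dec 19, 2030.
The claim is filed: 15:55 Dec 19, 2030 + 5h05m = 21:00 Dec 19, 2030.
The adjuster is assigned: 21:00 Dec 19, 2030 + 7h = 04:00 Dec 20, 2030.
The site inspection is completed: 04:00 Dec 20, 2030 + 9h05m = 13:05 Dec 20, 2030.
The damage estimate is finalized: 13:05 Dec 20, 2030 + 8h = 21:05 Dec 20, 2030.
The claim is approved: 21:05 Dec 20, 2030 + 9h = 06:05 Dec 21, 2030.
Payment is issued: 06:05 Dec 21, 2030 + 4h10m = 10:15 Dec 21, 2030.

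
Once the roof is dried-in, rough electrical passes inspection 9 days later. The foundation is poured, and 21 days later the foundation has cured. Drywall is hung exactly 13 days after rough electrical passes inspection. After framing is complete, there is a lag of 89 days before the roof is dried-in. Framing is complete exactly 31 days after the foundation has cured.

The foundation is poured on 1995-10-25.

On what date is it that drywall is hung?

The foundation is poured: Oct 25, 1995.
The foundation has cured: Oct 25, 1995 + 21 days = Nov 15, 1995.
Framing is complete: Nov 15, 1995 + 31 days = Dec 16, 1995.
The roof is dried-in: Dec 16, 1995 + 89 days = Mar 14, 1996.
Rough electrical passes inspection: Mar 14, 1996 + 9 days = Mar 23, 1996.
Drywall is hung: Mar 23, 1996 + 13 days = Apr 5, 1996.

1996-04-05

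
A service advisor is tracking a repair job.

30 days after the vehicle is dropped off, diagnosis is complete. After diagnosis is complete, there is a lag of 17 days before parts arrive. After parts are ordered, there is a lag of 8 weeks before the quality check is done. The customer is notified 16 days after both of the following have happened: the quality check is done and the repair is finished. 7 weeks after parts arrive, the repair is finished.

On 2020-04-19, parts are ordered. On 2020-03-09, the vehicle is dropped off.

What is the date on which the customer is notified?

Parts are ordered: Apr 19, 2020.
The quality check is done: Apr 19, 2020 + 8 weeks = Jun 14, 2020.
The vehicle is dropped off: Mar 9, 2020.
Diagnosis is complete: Mar 9, 2020 + 30 days = Apr 8, 2020.
Parts arrive: Apr 8, 2020 + 17 days = Apr 25, 2020.
The repair is finished: Apr 25, 2020 + 7 weeks = Jun 13, 2020.
Both prerequisites met — the quality check is done (Jun 14, 2020), the repair is finished (Jun 13, 2020); the later is Jun 14, 2020.
The customer is notified: Jun 14, 2020 + 16 days = Jun 30, 2020.

2020-06-30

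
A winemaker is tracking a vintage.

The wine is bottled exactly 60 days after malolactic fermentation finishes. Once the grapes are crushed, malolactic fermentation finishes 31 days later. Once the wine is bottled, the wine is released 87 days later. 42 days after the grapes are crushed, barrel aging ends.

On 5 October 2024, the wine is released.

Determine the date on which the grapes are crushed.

The wine is released: Oct 5, 2024.
The wine is bottled: Oct 5, 2024 − 87 days = Jul 10, 2024.
Malolactic fermentation finishes: Jul 10, 2024 − 60 days = May 11, 2024.
The grapes are crushed: May 11, 2024 − 31 days = Apr 10, 2024.

10 April 2024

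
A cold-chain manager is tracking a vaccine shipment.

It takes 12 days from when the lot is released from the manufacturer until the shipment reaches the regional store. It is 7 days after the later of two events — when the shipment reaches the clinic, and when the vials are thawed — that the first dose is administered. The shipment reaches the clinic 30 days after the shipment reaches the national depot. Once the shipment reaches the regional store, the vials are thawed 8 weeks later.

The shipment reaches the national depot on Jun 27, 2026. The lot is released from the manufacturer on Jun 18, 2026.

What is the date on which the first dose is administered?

Sep 1, 2026

The shipment reaches the national depot: Jun 27, 2026.
The shipment reaches the clinic: Jun 27, 2026 + 30 days = Jul 27, 2026.
The lot is released from the manufacturer: Jun 18, 2026.
The shipment reaches the regional store: Jun 18, 2026 + 12 days = Jun 30, 2026.
The vials are thawed: Jun 30, 2026 + 8 weeks = Aug 25, 2026.
Both prerequisites met — the shipment reaches the clinic (Jul 27, 2026), the vials are thawed (Aug 25, 2026); the later is Aug 25, 2026.
The first dose is administered: Aug 25, 2026 + 7 days = Sep 1, 2026.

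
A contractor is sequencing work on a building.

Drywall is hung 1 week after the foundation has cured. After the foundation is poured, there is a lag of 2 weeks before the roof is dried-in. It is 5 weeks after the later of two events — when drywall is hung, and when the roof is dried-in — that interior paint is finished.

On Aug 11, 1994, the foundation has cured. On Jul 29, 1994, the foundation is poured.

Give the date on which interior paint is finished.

Sep 22, 1994

The foundation has cured: Aug 11, 1994.
Drywall is hung: Aug 11, 1994 + 1 week = Aug 18, 1994.
The foundation is poured: Jul 29, 1994.
The roof is dried-in: Jul 29, 1994 + 2 weeks = Aug 12, 1994.
Both prerequisites met — drywall is hung (Aug 18, 1994), the roof is dried-in (Aug 12, 1994); the later is Aug 18, 1994.
Interior paint is finished: Aug 18, 1994 + 5 weeks = Sep 22, 1994.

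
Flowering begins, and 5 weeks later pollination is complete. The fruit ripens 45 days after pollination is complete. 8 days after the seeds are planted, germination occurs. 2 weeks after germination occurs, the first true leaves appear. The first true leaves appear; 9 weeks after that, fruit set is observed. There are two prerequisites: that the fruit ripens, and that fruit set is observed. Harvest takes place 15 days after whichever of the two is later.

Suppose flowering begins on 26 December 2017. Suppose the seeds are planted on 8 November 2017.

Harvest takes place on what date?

31 March 2018

Flowering begins: Dec 26, 2017.
Pollination is complete: Dec 26, 2017 + 5 weeks = Jan 30, 2018.
The fruit ripens: Jan 30, 2018 + 45 days = Mar 16, 2018.
The seeds are planted: Nov 8, 2017.
Germination occurs: Nov 8, 2017 + 8 days = Nov 16, 2017.
The first true leaves appear: Nov 16, 2017 + 2 weeks = Nov 30, 2017.
Fruit set is observed: Nov 30, 2017 + 9 weeks = Feb 1, 2018.
Both prerequisites met — the fruit ripens (Mar 16, 2018), fruit set is observed (Feb 1, 2018); the later is Mar 16, 2018.
Harvest takes place: Mar 16, 2018 + 15 days = Mar 31, 2018.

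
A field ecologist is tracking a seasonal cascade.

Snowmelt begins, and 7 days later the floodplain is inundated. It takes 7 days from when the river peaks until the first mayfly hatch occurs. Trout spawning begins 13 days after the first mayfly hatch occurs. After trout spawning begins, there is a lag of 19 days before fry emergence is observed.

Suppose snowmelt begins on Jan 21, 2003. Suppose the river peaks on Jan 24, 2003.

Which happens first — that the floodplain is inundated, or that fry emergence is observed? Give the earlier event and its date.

Snowmelt begins: Jan 21, 2003.
The floodplain is inundated: Jan 21, 2003 + 7 days = Jan 28, 2003.
The river peaks: Jan 24, 2003.
The first mayfly hatch occurs: Jan 24, 2003 + 7 days = Jan 31, 2003.
Trout spawning begins: Jan 31, 2003 + 13 days = Feb 13, 2003.
Fry emergence is observed: Feb 13, 2003 + 19 days = Mar 4, 2003.
Comparing: the floodplain is inundated on Jan 28, 2003 vs fry emergence is observed on Mar 4, 2003. Earlier: the floodplain is inundated.

The floodplain is inundated — Jan 28, 2003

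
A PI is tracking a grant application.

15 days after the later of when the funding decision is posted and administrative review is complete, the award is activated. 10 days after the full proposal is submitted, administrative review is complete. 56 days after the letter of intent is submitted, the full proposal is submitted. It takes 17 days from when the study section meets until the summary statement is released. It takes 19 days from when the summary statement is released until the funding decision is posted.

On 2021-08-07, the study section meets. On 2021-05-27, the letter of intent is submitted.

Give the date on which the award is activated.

2021-09-27

The study section meets: Aug 7, 2021.
The summary statement is released: Aug 7, 2021 + 17 days = Aug 24, 2021.
The funding decision is posted: Aug 24, 2021 + 19 days = Sep 12, 2021.
The letter of intent is submitted: May 27, 2021.
The full proposal is submitted: May 27, 2021 + 56 days = Jul 22, 2021.
Administrative review is complete: Jul 22, 2021 + 10 days = Aug 1, 2021.
Both prerequisites met — the funding decision is posted (Sep 12, 2021), administrative review is complete (Aug 1, 2021); the later is Sep 12, 2021.
The award is activated: Sep 12, 2021 + 15 days = Sep 27, 2021.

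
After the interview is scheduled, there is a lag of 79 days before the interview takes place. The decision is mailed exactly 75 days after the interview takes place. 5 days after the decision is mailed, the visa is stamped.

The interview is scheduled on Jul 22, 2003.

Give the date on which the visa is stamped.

Dec 28, 2003

The interview is scheduled: Jul 22, 2003.
The interview takes place: Jul 22, 2003 + 79 days = Oct 9, 2003.
The decision is mailed: Oct 9, 2003 + 75 days = Dec 23, 2003.
The visa is stamped: Dec 23, 2003 + 5 days = Dec 28, 2003.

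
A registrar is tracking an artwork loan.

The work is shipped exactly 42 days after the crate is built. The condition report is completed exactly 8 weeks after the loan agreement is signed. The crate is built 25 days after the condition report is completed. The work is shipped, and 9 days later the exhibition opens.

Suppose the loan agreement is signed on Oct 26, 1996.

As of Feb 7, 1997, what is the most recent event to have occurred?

The crate is built

The loan agreement is signed: Oct 26, 1996.
The condition report is completed: Oct 26, 1996 + 8 weeks = Dec 21, 1996.
The crate is built: Dec 21, 1996 + 25 days = Jan 15, 1997.
The work is shipped: Jan 15, 1997 + 42 days = Feb 26, 1997.
The exhibition opens: Feb 26, 1997 + 9 days = Mar 7, 1997.
Feb 7, 1997 falls between when the crate is built (Jan 15, 1997) and when the work is shipped (Feb 26, 1997).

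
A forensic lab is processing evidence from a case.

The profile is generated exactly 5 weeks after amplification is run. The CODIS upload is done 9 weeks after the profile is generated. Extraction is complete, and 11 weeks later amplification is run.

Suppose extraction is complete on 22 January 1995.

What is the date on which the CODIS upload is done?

16 July 1995

Extraction is complete: Jan 22, 1995.
Amplification is run: Jan 22, 1995 + 11 weeks = Apr 9, 1995.
The profile is generated: Apr 9, 1995 + 5 weeks = May 14, 1995.
The CODIS upload is done: May 14, 1995 + 9 weeks = Jul 16, 1995.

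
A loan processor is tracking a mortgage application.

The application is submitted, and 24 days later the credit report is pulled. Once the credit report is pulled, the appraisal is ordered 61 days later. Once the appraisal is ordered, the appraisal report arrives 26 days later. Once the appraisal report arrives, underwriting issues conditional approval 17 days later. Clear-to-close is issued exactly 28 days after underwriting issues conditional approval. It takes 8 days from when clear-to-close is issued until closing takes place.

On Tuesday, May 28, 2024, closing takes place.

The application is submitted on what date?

Closing takes place: May 28, 2024.
Clear-to-close is issued: May 28, 2024 − 8 days = May 20, 2024.
Underwriting issues conditional approval: May 20, 2024 − 28 days = Apr 22, 2024.
The appraisal report arrives: Apr 22, 2024 − 17 days = Apr 5, 2024.
The appraisal is ordered: Apr 5, 2024 − 26 days = Mar 10, 2024.
The credit report is pulled: Mar 10, 2024 − 61 days = Jan 9, 2024.
The application is submitted: Jan 9, 2024 − 24 days = Dec 16, 2023.

Saturday, December 16, 2023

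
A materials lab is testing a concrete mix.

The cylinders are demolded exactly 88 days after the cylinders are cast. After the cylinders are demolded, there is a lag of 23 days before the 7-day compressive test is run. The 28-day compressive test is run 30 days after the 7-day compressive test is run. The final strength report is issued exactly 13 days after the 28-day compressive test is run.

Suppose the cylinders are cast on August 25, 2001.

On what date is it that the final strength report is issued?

January 26, 2002

The cylinders are cast: Aug 25, 2001.
The cylinders are demolded: Aug 25, 2001 + 88 days = Nov 21, 2001.
The 7-day compressive test is run: Nov 21, 2001 + 23 days = Dec 14, 2001.
The 28-day compressive test is run: Dec 14, 2001 + 30 days = Jan 13, 2002.
The final strength report is issued: Jan 13, 2002 + 13 days = Jan 26, 2002.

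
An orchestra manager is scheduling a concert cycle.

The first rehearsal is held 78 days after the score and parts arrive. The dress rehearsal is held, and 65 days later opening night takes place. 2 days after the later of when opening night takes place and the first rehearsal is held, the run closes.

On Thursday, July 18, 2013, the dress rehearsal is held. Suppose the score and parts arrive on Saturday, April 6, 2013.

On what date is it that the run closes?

Monday, September 23, 2013

The dress rehearsal is held: Jul 18, 2013.
Opening night takes place: Jul 18, 2013 + 65 days = Sep 21, 2013.
The score and parts arrive: Apr 6, 2013.
The first rehearsal is held: Apr 6, 2013 + 78 days = Jun 23, 2013.
Both prerequisites met — opening night takes place (Sep 21, 2013), the first rehearsal is held (Jun 23, 2013); the later is Sep 21, 2013.
The run closes: Sep 21, 2013 + 2 days = Sep 23, 2013.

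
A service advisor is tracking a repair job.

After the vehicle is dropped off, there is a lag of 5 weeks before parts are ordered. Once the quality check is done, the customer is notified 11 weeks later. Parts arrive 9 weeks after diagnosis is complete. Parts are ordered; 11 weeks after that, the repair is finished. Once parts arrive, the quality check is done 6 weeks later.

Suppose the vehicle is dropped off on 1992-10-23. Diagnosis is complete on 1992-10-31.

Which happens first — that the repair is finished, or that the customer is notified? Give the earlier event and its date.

The repair is finished — 1993-02-12

The vehicle is dropped off: Oct 23, 1992.
Parts are ordered: Oct 23, 1992 + 5 weeks = Nov 27, 1992.
The repair is finished: Nov 27, 1992 + 11 weeks = Feb 12, 1993.
Diagnosis is complete: Oct 31, 1992.
Parts arrive: Oct 31, 1992 + 9 weeks = Jan 2, 1993.
The quality check is done: Jan 2, 1993 + 6 weeks = Feb 13, 1993.
The customer is notified: Feb 13, 1993 + 11 weeks = May 1, 1993.
Comparing: the repair is finished on Feb 12, 1993 vs the customer is notified on May 1, 1993. Earlier: the repair is finished.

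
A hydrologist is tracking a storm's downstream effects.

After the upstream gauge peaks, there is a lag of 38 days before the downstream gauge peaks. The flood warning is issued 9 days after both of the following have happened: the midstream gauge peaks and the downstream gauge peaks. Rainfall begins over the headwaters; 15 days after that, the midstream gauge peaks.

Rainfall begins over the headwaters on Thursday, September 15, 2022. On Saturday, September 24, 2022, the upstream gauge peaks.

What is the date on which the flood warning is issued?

Rainfall begins over the headwaters: Sep 15, 2022.
The midstream gauge peaks: Sep 15, 2022 + 15 days = Sep 30, 2022.
The upstream gauge peaks: Sep 24, 2022.
The downstream gauge peaks: Sep 24, 2022 + 38 days = Nov 1, 2022.
Both prerequisites met — the midstream gauge peaks (Sep 30, 2022), the downstream gauge peaks (Nov 1, 2022); the later is Nov 1, 2022.
The flood warning is issued: Nov 1, 2022 + 9 days = Nov 10, 2022.

Thursday, November 10, 2022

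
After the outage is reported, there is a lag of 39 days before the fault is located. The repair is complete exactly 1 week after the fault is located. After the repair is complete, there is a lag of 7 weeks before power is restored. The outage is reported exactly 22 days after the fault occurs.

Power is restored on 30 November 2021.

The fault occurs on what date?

5 August 2021

Power is restored: Nov 30, 2021.
The repair is complete: Nov 30, 2021 − 7 weeks = Oct 12, 2021.
The fault is located: Oct 12, 2021 − 1 week = Oct 5, 2021.
The outage is reported: Oct 5, 2021 − 39 days = Aug 27, 2021.
The fault occurs: Aug 27, 2021 − 22 days = Aug 5, 2021.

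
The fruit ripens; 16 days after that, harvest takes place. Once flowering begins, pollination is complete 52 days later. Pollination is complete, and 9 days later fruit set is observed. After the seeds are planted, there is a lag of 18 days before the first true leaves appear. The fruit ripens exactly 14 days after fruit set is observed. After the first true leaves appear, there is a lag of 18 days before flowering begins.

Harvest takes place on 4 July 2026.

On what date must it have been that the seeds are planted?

Harvest takes place: Jul 4, 2026.
The fruit ripens: Jul 4, 2026 − 16 days = Jun 18, 2026.
Fruit set is observed: Jun 18, 2026 − 14 days = Jun 4, 2026.
Pollination is complete: Jun 4, 2026 − 9 days = May 26, 2026.
Flowering begins: May 26, 2026 − 52 days = Apr 4, 2026.
The first true leaves appear: Apr 4, 2026 − 18 days = Mar 17, 2026.
The seeds are planted: Mar 17, 2026 − 18 days = Feb 27, 2026.

27 February 2026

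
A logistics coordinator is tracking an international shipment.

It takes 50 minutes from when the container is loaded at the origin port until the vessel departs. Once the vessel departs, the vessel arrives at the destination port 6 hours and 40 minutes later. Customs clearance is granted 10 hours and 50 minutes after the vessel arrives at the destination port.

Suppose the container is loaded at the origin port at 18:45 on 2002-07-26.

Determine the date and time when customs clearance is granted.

The container is loaded at the origin port: 18:45 Jul 26, 2002.
The vessel departs: 18:45 Jul 26, 2002 + 50m = 19:35 Jul 26, 2002.
The vessel arrives at the destination port: 19:35 Jul 26, 2002 + 6h40m = 02:15 Jul 27, 2002.
Customs clearance is granted: 02:15 Jul 27, 2002 + 10h50m = 13:05 Jul 27, 2002.

13:05 on 2002-07-27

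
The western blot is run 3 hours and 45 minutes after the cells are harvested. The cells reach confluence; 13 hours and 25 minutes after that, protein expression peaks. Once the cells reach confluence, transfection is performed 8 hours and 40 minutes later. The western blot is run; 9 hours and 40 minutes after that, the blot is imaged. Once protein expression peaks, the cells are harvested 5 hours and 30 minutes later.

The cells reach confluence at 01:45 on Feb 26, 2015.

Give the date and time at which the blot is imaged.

10:05 on Feb 27, 2015

The cells reach confluence: 01:45 Feb 26, 2015.
Protein expression peaks: 01:45 Feb 26, 2015 + 13h25m = 15:10 Feb 26, 2015.
The cells are harvested: 15:10 Feb 26, 2015 + 5h30m = 20:40 Feb 26, 2015.
The western blot is run: 20:40 Feb 26, 2015 + 3h45m = 00:25 Feb 27, 2015.
The blot is imaged: 00:25 Feb 27, 2015 + 9h40m = 10:05 Feb 27, 2015.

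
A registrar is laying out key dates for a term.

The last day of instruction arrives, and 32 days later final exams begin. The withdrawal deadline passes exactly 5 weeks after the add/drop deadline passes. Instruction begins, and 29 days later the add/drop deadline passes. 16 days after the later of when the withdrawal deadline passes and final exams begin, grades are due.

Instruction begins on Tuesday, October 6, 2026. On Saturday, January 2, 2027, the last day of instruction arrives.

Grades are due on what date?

Friday, February 19, 2027

Instruction begins: Oct 6, 2026.
The add/drop deadline passes: Oct 6, 2026 + 29 days = Nov 4, 2026.
The withdrawal deadline passes: Nov 4, 2026 + 5 weeks = Dec 9, 2026.
The last day of instruction arrives: Jan 2, 2027.
Final exams begin: Jan 2, 2027 + 32 days = Feb 3, 2027.
Both prerequisites met — the withdrawal deadline passes (Dec 9, 2026), final exams begin (Feb 3, 2027); the later is Feb 3, 2027.
Grades are due: Feb 3, 2027 + 16 days = Feb 19, 2027.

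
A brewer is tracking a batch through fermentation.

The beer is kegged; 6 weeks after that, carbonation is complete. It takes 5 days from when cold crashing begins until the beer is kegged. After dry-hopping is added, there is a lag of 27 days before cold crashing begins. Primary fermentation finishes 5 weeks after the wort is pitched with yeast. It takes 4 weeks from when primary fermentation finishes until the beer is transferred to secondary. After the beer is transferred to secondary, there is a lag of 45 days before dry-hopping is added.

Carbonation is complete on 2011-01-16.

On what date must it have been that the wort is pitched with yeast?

Carbonation is complete: Jan 16, 2011.
The beer is kegged: Jan 16, 2011 − 6 weeks = Dec 5, 2010.
Cold crashing begins: Dec 5, 2010 − 5 days = Nov 30, 2010.
Dry-hopping is added: Nov 30, 2010 − 27 days = Nov 3, 2010.
The beer is transferred to secondary: Nov 3, 2010 − 45 days = Sep 19, 2010.
Primary fermentation finishes: Sep 19, 2010 − 4 weeks = Aug 22, 2010.
The wort is pitched with yeast: Aug 22, 2010 − 5 weeks = Jul 18, 2010.

2010-07-18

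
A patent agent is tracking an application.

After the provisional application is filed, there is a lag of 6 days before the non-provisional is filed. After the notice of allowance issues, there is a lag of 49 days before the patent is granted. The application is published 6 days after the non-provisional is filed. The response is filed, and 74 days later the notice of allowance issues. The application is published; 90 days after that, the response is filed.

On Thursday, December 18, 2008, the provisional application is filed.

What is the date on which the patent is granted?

The provisional application is filed: Dec 18, 2008.
The non-provisional is filed: Dec 18, 2008 + 6 days = Dec 24, 2008.
The application is published: Dec 24, 2008 + 6 days = Dec 30, 2008.
The response is filed: Dec 30, 2008 + 90 days = Mar 30, 2009.
The notice of allowance issues: Mar 30, 2009 + 74 days = Jun 12, 2009.
The patent is granted: Jun 12, 2009 + 49 days = Jul 31, 2009.

Friday, July 31, 2009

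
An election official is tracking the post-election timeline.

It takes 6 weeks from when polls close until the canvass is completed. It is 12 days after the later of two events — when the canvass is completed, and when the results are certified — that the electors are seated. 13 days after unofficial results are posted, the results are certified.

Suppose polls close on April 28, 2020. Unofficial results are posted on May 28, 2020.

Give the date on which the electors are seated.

June 22, 2020

Polls close: Apr 28, 2020.
The canvass is completed: Apr 28, 2020 + 6 weeks = Jun 9, 2020.
Unofficial results are posted: May 28, 2020.
The results are certified: May 28, 2020 + 13 days = Jun 10, 2020.
Both prerequisites met — the canvass is completed (Jun 9, 2020), the results are certified (Jun 10, 2020); the later is Jun 10, 2020.
The electors are seated: Jun 10, 2020 + 12 days = Jun 22, 2020.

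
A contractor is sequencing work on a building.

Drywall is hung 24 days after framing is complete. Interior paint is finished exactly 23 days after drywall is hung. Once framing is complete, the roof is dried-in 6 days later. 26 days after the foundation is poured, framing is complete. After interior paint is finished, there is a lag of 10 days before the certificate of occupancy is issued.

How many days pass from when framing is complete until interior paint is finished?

Causal path: framing is complete → drywall is hung → interior paint is finished.
Total delay along the path: 24 + 23 = 47 days.

47 days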